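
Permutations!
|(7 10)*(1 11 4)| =|(1 11 4)(7 10)| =6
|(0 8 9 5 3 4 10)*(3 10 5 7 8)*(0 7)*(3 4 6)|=14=|(0 4 5 10 7 8 9)(3 6)|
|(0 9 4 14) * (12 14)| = |(0 9 4 12 14)| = 5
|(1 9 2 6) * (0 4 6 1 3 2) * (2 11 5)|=9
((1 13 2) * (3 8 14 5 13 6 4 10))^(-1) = (1 2 13 5 14 8 3 10 4 6)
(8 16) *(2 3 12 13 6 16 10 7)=(2 3 12 13 6 16 8 10 7)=[0, 1, 3, 12, 4, 5, 16, 2, 10, 9, 7, 11, 13, 6, 14, 15, 8]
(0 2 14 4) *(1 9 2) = (0 1 9 2 14 4) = [1, 9, 14, 3, 0, 5, 6, 7, 8, 2, 10, 11, 12, 13, 4]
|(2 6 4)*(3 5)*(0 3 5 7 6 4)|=4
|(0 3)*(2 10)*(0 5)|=|(0 3 5)(2 10)|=6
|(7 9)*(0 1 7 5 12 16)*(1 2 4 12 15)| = 5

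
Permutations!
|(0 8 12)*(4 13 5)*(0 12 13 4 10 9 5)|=|(0 8 13)(5 10 9)|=3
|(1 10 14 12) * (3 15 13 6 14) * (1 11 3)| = 14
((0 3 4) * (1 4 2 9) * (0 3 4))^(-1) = ((0 4 3 2 9 1))^(-1) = (0 1 9 2 3 4)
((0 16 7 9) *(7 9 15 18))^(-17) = ((0 16 9)(7 15 18))^(-17) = (0 16 9)(7 15 18)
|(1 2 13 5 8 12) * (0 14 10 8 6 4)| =|(0 14 10 8 12 1 2 13 5 6 4)| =11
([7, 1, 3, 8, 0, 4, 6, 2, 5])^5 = (0 5 3 7 4 8 2)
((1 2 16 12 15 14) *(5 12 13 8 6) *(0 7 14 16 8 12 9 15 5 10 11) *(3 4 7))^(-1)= (0 11 10 6 8 2 1 14 7 4 3)(5 12 13 16 15 9)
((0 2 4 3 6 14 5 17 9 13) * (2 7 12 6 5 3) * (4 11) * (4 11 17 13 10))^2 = ((0 7 12 6 14 3 5 13)(2 17 9 10 4))^2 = (0 12 14 5)(2 9 4 17 10)(3 13 7 6)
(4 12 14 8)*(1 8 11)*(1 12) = (1 8 4)(11 12 14) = [0, 8, 2, 3, 1, 5, 6, 7, 4, 9, 10, 12, 14, 13, 11]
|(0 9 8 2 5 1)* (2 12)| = 7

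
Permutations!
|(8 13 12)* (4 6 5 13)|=6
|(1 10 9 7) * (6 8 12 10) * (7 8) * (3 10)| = 15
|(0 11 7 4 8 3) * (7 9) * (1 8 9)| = |(0 11 1 8 3)(4 9 7)| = 15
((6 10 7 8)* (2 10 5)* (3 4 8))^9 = (2 10 7 3 4 8 6 5)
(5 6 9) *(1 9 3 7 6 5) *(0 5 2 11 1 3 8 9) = [5, 0, 11, 7, 4, 2, 8, 6, 9, 3, 10, 1] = (0 5 2 11 1)(3 7 6 8 9)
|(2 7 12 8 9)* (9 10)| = 6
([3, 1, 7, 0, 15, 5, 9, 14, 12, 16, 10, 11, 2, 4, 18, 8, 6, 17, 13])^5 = (0 3)(2 4 7 15 14 8 18 12 13)(6 16 9)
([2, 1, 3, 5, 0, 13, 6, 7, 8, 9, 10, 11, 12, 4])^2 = (0 3 13)(2 5 4)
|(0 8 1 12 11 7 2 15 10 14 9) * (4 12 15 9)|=12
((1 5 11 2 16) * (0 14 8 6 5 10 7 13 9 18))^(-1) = ((0 14 8 6 5 11 2 16 1 10 7 13 9 18))^(-1) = (0 18 9 13 7 10 1 16 2 11 5 6 8 14)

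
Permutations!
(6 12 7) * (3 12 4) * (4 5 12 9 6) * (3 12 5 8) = (3 9 6 8)(4 12 7) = [0, 1, 2, 9, 12, 5, 8, 4, 3, 6, 10, 11, 7]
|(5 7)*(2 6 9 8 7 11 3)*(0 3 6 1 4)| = |(0 3 2 1 4)(5 11 6 9 8 7)| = 30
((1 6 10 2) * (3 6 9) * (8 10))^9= ((1 9 3 6 8 10 2))^9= (1 3 8 2 9 6 10)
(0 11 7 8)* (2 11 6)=(0 6 2 11 7 8)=[6, 1, 11, 3, 4, 5, 2, 8, 0, 9, 10, 7]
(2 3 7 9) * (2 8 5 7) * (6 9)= (2 3)(5 7 6 9 8)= [0, 1, 3, 2, 4, 7, 9, 6, 5, 8]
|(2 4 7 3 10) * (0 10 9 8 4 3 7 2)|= |(0 10)(2 3 9 8 4)|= 10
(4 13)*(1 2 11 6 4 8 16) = (1 2 11 6 4 13 8 16) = [0, 2, 11, 3, 13, 5, 4, 7, 16, 9, 10, 6, 12, 8, 14, 15, 1]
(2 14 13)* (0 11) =(0 11)(2 14 13) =[11, 1, 14, 3, 4, 5, 6, 7, 8, 9, 10, 0, 12, 2, 13]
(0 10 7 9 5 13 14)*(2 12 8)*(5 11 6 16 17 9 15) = [10, 1, 12, 3, 4, 13, 16, 15, 2, 11, 7, 6, 8, 14, 0, 5, 17, 9] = (0 10 7 15 5 13 14)(2 12 8)(6 16 17 9 11)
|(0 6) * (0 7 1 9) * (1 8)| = |(0 6 7 8 1 9)| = 6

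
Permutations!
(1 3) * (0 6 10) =(0 6 10)(1 3) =[6, 3, 2, 1, 4, 5, 10, 7, 8, 9, 0]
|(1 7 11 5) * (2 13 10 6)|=|(1 7 11 5)(2 13 10 6)|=4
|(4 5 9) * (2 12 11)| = 3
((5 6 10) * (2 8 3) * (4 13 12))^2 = ((2 8 3)(4 13 12)(5 6 10))^2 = (2 3 8)(4 12 13)(5 10 6)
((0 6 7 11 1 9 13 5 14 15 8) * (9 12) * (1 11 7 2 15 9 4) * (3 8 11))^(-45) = (0 11 6 3 2 8 15)(5 13 9 14)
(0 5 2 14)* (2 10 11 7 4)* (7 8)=(0 5 10 11 8 7 4 2 14)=[5, 1, 14, 3, 2, 10, 6, 4, 7, 9, 11, 8, 12, 13, 0]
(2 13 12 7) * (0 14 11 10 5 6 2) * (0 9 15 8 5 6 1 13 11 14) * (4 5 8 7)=(1 13 12 4 5)(2 11 10 6)(7 9 15)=[0, 13, 11, 3, 5, 1, 2, 9, 8, 15, 6, 10, 4, 12, 14, 7]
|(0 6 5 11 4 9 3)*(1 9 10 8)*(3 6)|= |(0 3)(1 9 6 5 11 4 10 8)|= 8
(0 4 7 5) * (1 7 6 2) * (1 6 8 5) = (0 4 8 5)(1 7)(2 6) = [4, 7, 6, 3, 8, 0, 2, 1, 5]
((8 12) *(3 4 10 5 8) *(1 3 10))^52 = (12)(1 3 4)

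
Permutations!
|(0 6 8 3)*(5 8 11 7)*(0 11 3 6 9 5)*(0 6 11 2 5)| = 14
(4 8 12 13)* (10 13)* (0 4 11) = (0 4 8 12 10 13 11) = [4, 1, 2, 3, 8, 5, 6, 7, 12, 9, 13, 0, 10, 11]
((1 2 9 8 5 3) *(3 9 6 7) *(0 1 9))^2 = (0 2 7 9 5 1 6 3 8) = ((0 1 2 6 7 3 9 8 5))^2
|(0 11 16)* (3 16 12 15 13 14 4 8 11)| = 21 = |(0 3 16)(4 8 11 12 15 13 14)|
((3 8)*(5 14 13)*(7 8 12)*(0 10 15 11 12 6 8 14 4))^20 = (15)(3 8 6)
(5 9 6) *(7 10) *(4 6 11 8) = [0, 1, 2, 3, 6, 9, 5, 10, 4, 11, 7, 8] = (4 6 5 9 11 8)(7 10)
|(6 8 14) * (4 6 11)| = |(4 6 8 14 11)| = 5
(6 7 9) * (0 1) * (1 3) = (0 3 1)(6 7 9) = [3, 0, 2, 1, 4, 5, 7, 9, 8, 6]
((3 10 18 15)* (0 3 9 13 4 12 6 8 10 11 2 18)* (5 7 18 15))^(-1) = (0 10 8 6 12 4 13 9 15 2 11 3)(5 18 7)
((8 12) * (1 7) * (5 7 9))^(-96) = (12)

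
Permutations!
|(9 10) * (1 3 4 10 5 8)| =|(1 3 4 10 9 5 8)| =7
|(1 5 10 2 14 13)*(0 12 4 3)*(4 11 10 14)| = |(0 12 11 10 2 4 3)(1 5 14 13)| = 28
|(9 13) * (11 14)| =2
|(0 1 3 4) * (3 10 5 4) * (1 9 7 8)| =8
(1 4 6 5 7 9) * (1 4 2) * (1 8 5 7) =(1 2 8 5)(4 6 7 9) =[0, 2, 8, 3, 6, 1, 7, 9, 5, 4]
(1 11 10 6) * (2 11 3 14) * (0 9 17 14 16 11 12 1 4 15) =(0 9 17 14 2 12 1 3 16 11 10 6 4 15) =[9, 3, 12, 16, 15, 5, 4, 7, 8, 17, 6, 10, 1, 13, 2, 0, 11, 14]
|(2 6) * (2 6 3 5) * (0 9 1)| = |(0 9 1)(2 3 5)| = 3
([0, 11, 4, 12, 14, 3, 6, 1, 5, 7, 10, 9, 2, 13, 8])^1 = (1 11 9 7)(2 4 14 8 5 3 12)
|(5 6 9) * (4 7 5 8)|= |(4 7 5 6 9 8)|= 6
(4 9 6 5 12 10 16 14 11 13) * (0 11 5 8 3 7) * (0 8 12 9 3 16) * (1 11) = (0 1 11 13 4 3 7 8 16 14 5 9 6 12 10) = [1, 11, 2, 7, 3, 9, 12, 8, 16, 6, 0, 13, 10, 4, 5, 15, 14]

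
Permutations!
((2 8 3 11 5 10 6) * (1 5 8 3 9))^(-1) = ((1 5 10 6 2 3 11 8 9))^(-1) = (1 9 8 11 3 2 6 10 5)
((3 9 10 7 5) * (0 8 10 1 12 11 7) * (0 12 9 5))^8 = ((0 8 10 12 11 7)(1 9)(3 5))^8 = (0 10 11)(7 8 12)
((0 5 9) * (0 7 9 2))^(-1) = ((0 5 2)(7 9))^(-1) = (0 2 5)(7 9)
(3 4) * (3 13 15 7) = [0, 1, 2, 4, 13, 5, 6, 3, 8, 9, 10, 11, 12, 15, 14, 7] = (3 4 13 15 7)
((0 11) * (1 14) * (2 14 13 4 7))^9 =((0 11)(1 13 4 7 2 14))^9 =(0 11)(1 7)(2 13)(4 14)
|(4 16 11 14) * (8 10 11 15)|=7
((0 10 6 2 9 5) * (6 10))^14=(10)(0 5 9 2 6)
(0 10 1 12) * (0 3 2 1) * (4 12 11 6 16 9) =(0 10)(1 11 6 16 9 4 12 3 2) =[10, 11, 1, 2, 12, 5, 16, 7, 8, 4, 0, 6, 3, 13, 14, 15, 9]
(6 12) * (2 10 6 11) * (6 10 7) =(2 7 6 12 11) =[0, 1, 7, 3, 4, 5, 12, 6, 8, 9, 10, 2, 11]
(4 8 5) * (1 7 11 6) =[0, 7, 2, 3, 8, 4, 1, 11, 5, 9, 10, 6] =(1 7 11 6)(4 8 5)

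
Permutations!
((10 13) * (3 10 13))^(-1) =(13)(3 10)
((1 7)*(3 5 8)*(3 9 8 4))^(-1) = ((1 7)(3 5 4)(8 9))^(-1) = (1 7)(3 4 5)(8 9)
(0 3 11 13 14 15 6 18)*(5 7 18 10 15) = (0 3 11 13 14 5 7 18)(6 10 15) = [3, 1, 2, 11, 4, 7, 10, 18, 8, 9, 15, 13, 12, 14, 5, 6, 16, 17, 0]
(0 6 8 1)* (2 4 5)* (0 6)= (1 6 8)(2 4 5)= [0, 6, 4, 3, 5, 2, 8, 7, 1]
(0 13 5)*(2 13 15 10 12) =(0 15 10 12 2 13 5) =[15, 1, 13, 3, 4, 0, 6, 7, 8, 9, 12, 11, 2, 5, 14, 10]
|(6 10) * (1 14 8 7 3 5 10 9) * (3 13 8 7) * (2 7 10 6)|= |(1 14 10 2 7 13 8 3 5 6 9)|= 11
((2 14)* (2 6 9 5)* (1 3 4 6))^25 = ((1 3 4 6 9 5 2 14))^25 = (1 3 4 6 9 5 2 14)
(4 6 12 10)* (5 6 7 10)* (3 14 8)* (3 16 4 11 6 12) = (3 14 8 16 4 7 10 11 6)(5 12) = [0, 1, 2, 14, 7, 12, 3, 10, 16, 9, 11, 6, 5, 13, 8, 15, 4]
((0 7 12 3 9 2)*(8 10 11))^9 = (0 3)(2 12)(7 9)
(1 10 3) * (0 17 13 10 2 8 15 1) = (0 17 13 10 3)(1 2 8 15) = [17, 2, 8, 0, 4, 5, 6, 7, 15, 9, 3, 11, 12, 10, 14, 1, 16, 13]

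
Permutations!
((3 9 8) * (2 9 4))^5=((2 9 8 3 4))^5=(9)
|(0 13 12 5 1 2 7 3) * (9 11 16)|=24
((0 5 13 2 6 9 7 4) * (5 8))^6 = (0 9 13)(2 8 7)(4 6 5) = ((0 8 5 13 2 6 9 7 4))^6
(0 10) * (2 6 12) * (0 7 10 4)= [4, 1, 6, 3, 0, 5, 12, 10, 8, 9, 7, 11, 2]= (0 4)(2 6 12)(7 10)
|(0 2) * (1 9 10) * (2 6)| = 3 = |(0 6 2)(1 9 10)|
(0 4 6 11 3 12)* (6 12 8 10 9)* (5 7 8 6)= (0 4 12)(3 6 11)(5 7 8 10 9)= [4, 1, 2, 6, 12, 7, 11, 8, 10, 5, 9, 3, 0]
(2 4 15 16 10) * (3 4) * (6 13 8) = (2 3 4 15 16 10)(6 13 8) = [0, 1, 3, 4, 15, 5, 13, 7, 6, 9, 2, 11, 12, 8, 14, 16, 10]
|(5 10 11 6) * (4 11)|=|(4 11 6 5 10)|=5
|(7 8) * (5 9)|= |(5 9)(7 8)|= 2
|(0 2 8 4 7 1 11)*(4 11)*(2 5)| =|(0 5 2 8 11)(1 4 7)| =15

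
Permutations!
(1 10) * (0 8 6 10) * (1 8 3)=(0 3 1)(6 10 8)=[3, 0, 2, 1, 4, 5, 10, 7, 6, 9, 8]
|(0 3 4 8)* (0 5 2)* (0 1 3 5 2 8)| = |(0 5 8 2 1 3 4)| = 7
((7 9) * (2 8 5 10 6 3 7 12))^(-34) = (2 5 6 7 12 8 10 3 9)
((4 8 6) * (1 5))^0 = (8)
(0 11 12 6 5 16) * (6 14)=[11, 1, 2, 3, 4, 16, 5, 7, 8, 9, 10, 12, 14, 13, 6, 15, 0]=(0 11 12 14 6 5 16)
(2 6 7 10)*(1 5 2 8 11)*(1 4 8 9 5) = (2 6 7 10 9 5)(4 8 11) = [0, 1, 6, 3, 8, 2, 7, 10, 11, 5, 9, 4]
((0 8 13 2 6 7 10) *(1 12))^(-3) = ((0 8 13 2 6 7 10)(1 12))^(-3) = (0 6 8 7 13 10 2)(1 12)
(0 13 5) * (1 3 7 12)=(0 13 5)(1 3 7 12)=[13, 3, 2, 7, 4, 0, 6, 12, 8, 9, 10, 11, 1, 5]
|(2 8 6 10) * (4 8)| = 5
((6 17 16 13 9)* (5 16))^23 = (5 17 6 9 13 16)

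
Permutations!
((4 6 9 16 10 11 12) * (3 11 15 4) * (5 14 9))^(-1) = (3 12 11)(4 15 10 16 9 14 5 6)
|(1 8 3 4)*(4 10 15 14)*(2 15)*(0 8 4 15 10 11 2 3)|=|(0 8)(1 4)(2 10 3 11)(14 15)|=4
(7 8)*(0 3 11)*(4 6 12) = (0 3 11)(4 6 12)(7 8) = [3, 1, 2, 11, 6, 5, 12, 8, 7, 9, 10, 0, 4]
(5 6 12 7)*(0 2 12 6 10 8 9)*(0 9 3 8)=(0 2 12 7 5 10)(3 8)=[2, 1, 12, 8, 4, 10, 6, 5, 3, 9, 0, 11, 7]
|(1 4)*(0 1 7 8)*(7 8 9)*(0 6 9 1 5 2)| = |(0 5 2)(1 4 8 6 9 7)| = 6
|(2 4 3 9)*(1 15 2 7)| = 7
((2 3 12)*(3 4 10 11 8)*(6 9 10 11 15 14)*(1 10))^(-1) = (1 9 6 14 15 10)(2 12 3 8 11 4)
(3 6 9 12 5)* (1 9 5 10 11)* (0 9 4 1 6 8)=(0 9 12 10 11 6 5 3 8)(1 4)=[9, 4, 2, 8, 1, 3, 5, 7, 0, 12, 11, 6, 10]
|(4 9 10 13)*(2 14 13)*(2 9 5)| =|(2 14 13 4 5)(9 10)| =10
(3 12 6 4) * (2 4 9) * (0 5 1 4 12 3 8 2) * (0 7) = (0 5 1 4 8 2 12 6 9 7) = [5, 4, 12, 3, 8, 1, 9, 0, 2, 7, 10, 11, 6]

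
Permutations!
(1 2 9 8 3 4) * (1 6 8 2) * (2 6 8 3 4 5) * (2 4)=(2 9 6 3 5 4 8)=[0, 1, 9, 5, 8, 4, 3, 7, 2, 6]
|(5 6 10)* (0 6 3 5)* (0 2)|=|(0 6 10 2)(3 5)|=4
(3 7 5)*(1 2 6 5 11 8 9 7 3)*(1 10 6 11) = (1 2 11 8 9 7)(5 10 6) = [0, 2, 11, 3, 4, 10, 5, 1, 9, 7, 6, 8]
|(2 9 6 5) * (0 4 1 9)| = 7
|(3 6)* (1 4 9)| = 6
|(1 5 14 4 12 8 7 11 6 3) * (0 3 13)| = |(0 3 1 5 14 4 12 8 7 11 6 13)| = 12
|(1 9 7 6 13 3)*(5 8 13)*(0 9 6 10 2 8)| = 11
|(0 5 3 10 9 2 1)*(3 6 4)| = |(0 5 6 4 3 10 9 2 1)| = 9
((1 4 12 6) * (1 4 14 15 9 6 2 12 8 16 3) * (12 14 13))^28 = (1 14 4)(2 6 3)(8 13 15)(9 16 12) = ((1 13 12 2 14 15 9 6 4 8 16 3))^28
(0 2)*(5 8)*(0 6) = (0 2 6)(5 8) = [2, 1, 6, 3, 4, 8, 0, 7, 5]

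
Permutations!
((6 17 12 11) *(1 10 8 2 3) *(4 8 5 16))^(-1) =((1 10 5 16 4 8 2 3)(6 17 12 11))^(-1) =(1 3 2 8 4 16 5 10)(6 11 12 17)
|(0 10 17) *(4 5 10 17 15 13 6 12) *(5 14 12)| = 30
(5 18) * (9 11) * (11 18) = [0, 1, 2, 3, 4, 11, 6, 7, 8, 18, 10, 9, 12, 13, 14, 15, 16, 17, 5] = (5 11 9 18)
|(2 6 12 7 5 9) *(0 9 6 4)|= 4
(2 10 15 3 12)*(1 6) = (1 6)(2 10 15 3 12) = [0, 6, 10, 12, 4, 5, 1, 7, 8, 9, 15, 11, 2, 13, 14, 3]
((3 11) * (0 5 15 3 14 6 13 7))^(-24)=((0 5 15 3 11 14 6 13 7))^(-24)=(0 3 6)(5 11 13)(7 15 14)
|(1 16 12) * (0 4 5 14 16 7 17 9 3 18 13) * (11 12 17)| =20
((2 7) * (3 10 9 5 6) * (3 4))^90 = (10)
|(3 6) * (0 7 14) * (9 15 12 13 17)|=30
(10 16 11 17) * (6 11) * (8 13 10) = (6 11 17 8 13 10 16) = [0, 1, 2, 3, 4, 5, 11, 7, 13, 9, 16, 17, 12, 10, 14, 15, 6, 8]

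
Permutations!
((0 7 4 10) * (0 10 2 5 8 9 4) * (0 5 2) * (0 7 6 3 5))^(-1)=(10)(0 7 4 9 8 5 3 6)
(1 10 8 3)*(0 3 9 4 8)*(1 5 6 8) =(0 3 5 6 8 9 4 1 10) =[3, 10, 2, 5, 1, 6, 8, 7, 9, 4, 0]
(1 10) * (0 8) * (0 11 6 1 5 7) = (0 8 11 6 1 10 5 7) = [8, 10, 2, 3, 4, 7, 1, 0, 11, 9, 5, 6]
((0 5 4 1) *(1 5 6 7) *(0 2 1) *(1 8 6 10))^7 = (10)(4 5)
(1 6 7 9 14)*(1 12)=(1 6 7 9 14 12)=[0, 6, 2, 3, 4, 5, 7, 9, 8, 14, 10, 11, 1, 13, 12]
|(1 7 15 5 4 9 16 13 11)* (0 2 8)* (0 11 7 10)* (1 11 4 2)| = 9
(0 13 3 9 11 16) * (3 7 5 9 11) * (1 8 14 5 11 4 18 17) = [13, 8, 2, 4, 18, 9, 6, 11, 14, 3, 10, 16, 12, 7, 5, 15, 0, 1, 17] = (0 13 7 11 16)(1 8 14 5 9 3 4 18 17)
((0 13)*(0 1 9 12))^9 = ((0 13 1 9 12))^9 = (0 12 9 1 13)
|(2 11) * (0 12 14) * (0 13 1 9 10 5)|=|(0 12 14 13 1 9 10 5)(2 11)|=8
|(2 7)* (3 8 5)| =6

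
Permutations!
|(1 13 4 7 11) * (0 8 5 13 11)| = 6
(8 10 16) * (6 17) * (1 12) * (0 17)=(0 17 6)(1 12)(8 10 16)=[17, 12, 2, 3, 4, 5, 0, 7, 10, 9, 16, 11, 1, 13, 14, 15, 8, 6]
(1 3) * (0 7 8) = (0 7 8)(1 3) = [7, 3, 2, 1, 4, 5, 6, 8, 0]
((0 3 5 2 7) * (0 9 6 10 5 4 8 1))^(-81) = ((0 3 4 8 1)(2 7 9 6 10 5))^(-81) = (0 1 8 4 3)(2 6)(5 9)(7 10)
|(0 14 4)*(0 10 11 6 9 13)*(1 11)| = 9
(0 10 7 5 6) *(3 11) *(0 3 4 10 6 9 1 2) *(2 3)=(0 6 2)(1 3 11 4 10 7 5 9)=[6, 3, 0, 11, 10, 9, 2, 5, 8, 1, 7, 4]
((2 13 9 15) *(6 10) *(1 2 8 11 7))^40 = ((1 2 13 9 15 8 11 7)(6 10))^40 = (15)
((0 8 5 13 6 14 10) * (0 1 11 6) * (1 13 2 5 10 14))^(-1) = (14)(0 13 10 8)(1 6 11)(2 5)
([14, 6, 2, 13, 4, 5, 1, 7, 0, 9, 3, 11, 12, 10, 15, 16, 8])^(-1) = [8, 6, 2, 10, 4, 5, 1, 7, 16, 9, 13, 11, 12, 3, 0, 14, 15]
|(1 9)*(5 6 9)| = 4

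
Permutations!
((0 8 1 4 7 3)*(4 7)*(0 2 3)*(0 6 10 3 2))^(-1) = (0 3 10 6 7 1 8)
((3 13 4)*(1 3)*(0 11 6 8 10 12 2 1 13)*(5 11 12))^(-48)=((0 12 2 1 3)(4 13)(5 11 6 8 10))^(-48)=(13)(0 2 3 12 1)(5 6 10 11 8)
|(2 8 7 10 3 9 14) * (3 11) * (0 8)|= 9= |(0 8 7 10 11 3 9 14 2)|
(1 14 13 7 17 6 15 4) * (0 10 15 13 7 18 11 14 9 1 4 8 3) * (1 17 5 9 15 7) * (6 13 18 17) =(0 10 7 5 9 6 18 11 14 1 15 8 3)(13 17) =[10, 15, 2, 0, 4, 9, 18, 5, 3, 6, 7, 14, 12, 17, 1, 8, 16, 13, 11]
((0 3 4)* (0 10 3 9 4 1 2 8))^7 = (0 8 2 1 3 10 4 9)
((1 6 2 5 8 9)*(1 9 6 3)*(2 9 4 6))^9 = ((1 3)(2 5 8)(4 6 9))^9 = (9)(1 3)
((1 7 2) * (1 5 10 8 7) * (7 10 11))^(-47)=(2 5 11 7)(8 10)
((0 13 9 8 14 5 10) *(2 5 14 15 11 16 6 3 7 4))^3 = ((0 13 9 8 15 11 16 6 3 7 4 2 5 10))^3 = (0 8 16 7 5 13 15 6 4 10 9 11 3 2)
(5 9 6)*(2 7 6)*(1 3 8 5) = [0, 3, 7, 8, 4, 9, 1, 6, 5, 2] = (1 3 8 5 9 2 7 6)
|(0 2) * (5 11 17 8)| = |(0 2)(5 11 17 8)| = 4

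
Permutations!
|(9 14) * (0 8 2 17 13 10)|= 6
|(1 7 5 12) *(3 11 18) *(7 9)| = |(1 9 7 5 12)(3 11 18)| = 15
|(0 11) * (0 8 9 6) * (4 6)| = 6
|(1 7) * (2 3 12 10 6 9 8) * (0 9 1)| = |(0 9 8 2 3 12 10 6 1 7)| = 10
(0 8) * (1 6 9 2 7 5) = [8, 6, 7, 3, 4, 1, 9, 5, 0, 2] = (0 8)(1 6 9 2 7 5)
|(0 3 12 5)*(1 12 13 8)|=|(0 3 13 8 1 12 5)|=7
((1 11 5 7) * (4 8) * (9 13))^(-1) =((1 11 5 7)(4 8)(9 13))^(-1) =(1 7 5 11)(4 8)(9 13)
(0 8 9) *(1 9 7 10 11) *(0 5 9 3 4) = (0 8 7 10 11 1 3 4)(5 9) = [8, 3, 2, 4, 0, 9, 6, 10, 7, 5, 11, 1]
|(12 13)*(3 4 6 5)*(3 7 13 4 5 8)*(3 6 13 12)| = 6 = |(3 5 7 12 4 13)(6 8)|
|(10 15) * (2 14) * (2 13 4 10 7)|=|(2 14 13 4 10 15 7)|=7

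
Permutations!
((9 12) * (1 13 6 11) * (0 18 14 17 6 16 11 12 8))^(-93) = ((0 18 14 17 6 12 9 8)(1 13 16 11))^(-93) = (0 17 9 18 6 8 14 12)(1 11 16 13)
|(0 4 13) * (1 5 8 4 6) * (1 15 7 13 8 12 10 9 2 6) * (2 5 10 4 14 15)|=12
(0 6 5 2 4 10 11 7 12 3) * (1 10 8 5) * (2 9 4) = (0 6 1 10 11 7 12 3)(4 8 5 9) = [6, 10, 2, 0, 8, 9, 1, 12, 5, 4, 11, 7, 3]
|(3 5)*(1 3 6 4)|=|(1 3 5 6 4)|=5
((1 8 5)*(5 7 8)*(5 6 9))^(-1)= (1 5 9 6)(7 8)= ((1 6 9 5)(7 8))^(-1)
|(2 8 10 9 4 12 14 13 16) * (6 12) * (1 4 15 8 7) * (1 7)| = 8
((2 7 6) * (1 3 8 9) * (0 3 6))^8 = ((0 3 8 9 1 6 2 7))^8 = (9)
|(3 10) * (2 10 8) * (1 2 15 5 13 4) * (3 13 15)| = 10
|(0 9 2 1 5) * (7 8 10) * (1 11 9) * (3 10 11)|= 21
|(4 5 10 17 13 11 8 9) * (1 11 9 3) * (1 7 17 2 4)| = 8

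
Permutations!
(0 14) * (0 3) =(0 14 3) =[14, 1, 2, 0, 4, 5, 6, 7, 8, 9, 10, 11, 12, 13, 3]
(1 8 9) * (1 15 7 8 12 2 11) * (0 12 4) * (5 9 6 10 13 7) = (0 12 2 11 1 4)(5 9 15)(6 10 13 7 8) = [12, 4, 11, 3, 0, 9, 10, 8, 6, 15, 13, 1, 2, 7, 14, 5]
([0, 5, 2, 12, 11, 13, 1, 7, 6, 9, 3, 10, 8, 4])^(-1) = [0, 6, 2, 10, 13, 1, 8, 7, 12, 9, 11, 4, 3, 5]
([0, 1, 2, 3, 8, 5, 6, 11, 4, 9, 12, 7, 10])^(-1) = [0, 1, 2, 3, 8, 5, 6, 11, 4, 9, 12, 7, 10]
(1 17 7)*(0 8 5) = (0 8 5)(1 17 7) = [8, 17, 2, 3, 4, 0, 6, 1, 5, 9, 10, 11, 12, 13, 14, 15, 16, 7]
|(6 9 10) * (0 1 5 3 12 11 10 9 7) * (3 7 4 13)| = |(0 1 5 7)(3 12 11 10 6 4 13)| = 28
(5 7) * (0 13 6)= [13, 1, 2, 3, 4, 7, 0, 5, 8, 9, 10, 11, 12, 6]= (0 13 6)(5 7)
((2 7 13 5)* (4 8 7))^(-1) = ((2 4 8 7 13 5))^(-1) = (2 5 13 7 8 4)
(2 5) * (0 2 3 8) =(0 2 5 3 8) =[2, 1, 5, 8, 4, 3, 6, 7, 0]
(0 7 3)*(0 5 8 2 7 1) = [1, 0, 7, 5, 4, 8, 6, 3, 2] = (0 1)(2 7 3 5 8)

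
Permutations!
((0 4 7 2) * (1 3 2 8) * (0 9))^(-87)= ((0 4 7 8 1 3 2 9))^(-87)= (0 4 7 8 1 3 2 9)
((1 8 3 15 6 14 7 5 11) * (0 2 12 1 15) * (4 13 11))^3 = ((0 2 12 1 8 3)(4 13 11 15 6 14 7 5))^3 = (0 1)(2 8)(3 12)(4 15 7 13 6 5 11 14)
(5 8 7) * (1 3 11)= (1 3 11)(5 8 7)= [0, 3, 2, 11, 4, 8, 6, 5, 7, 9, 10, 1]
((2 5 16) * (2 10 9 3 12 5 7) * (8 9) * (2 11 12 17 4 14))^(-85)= (2 10 14 16 4 5 17 12 3 11 9 7 8)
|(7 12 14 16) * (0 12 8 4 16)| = |(0 12 14)(4 16 7 8)| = 12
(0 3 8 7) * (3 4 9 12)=(0 4 9 12 3 8 7)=[4, 1, 2, 8, 9, 5, 6, 0, 7, 12, 10, 11, 3]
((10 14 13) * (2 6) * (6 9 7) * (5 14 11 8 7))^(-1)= ((2 9 5 14 13 10 11 8 7 6))^(-1)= (2 6 7 8 11 10 13 14 5 9)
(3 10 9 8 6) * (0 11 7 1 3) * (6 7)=(0 11 6)(1 3 10 9 8 7)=[11, 3, 2, 10, 4, 5, 0, 1, 7, 8, 9, 6]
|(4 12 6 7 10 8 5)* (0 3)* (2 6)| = 8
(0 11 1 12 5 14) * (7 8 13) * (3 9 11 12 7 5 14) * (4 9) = [12, 7, 2, 4, 9, 3, 6, 8, 13, 11, 10, 1, 14, 5, 0] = (0 12 14)(1 7 8 13 5 3 4 9 11)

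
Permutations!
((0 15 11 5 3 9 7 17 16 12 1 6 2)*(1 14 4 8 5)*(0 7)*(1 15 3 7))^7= ((0 3 9)(1 6 2)(4 8 5 7 17 16 12 14)(11 15))^7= (0 3 9)(1 6 2)(4 14 12 16 17 7 5 8)(11 15)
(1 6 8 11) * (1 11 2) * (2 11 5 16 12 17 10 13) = (1 6 8 11 5 16 12 17 10 13 2) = [0, 6, 1, 3, 4, 16, 8, 7, 11, 9, 13, 5, 17, 2, 14, 15, 12, 10]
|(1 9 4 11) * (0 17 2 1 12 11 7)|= 14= |(0 17 2 1 9 4 7)(11 12)|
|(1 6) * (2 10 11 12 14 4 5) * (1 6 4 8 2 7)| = |(1 4 5 7)(2 10 11 12 14 8)| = 12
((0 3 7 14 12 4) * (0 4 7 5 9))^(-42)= (14)(0 5)(3 9)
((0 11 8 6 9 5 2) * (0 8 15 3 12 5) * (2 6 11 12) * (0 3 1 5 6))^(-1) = (0 5 1 15 11 8 2 3 9 6 12) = ((0 12 6 9 3 2 8 11 15 1 5))^(-1)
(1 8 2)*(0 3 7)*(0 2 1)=[3, 8, 0, 7, 4, 5, 6, 2, 1]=(0 3 7 2)(1 8)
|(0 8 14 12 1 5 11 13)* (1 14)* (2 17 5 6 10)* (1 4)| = |(0 8 4 1 6 10 2 17 5 11 13)(12 14)| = 22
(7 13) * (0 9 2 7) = (0 9 2 7 13) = [9, 1, 7, 3, 4, 5, 6, 13, 8, 2, 10, 11, 12, 0]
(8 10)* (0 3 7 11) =(0 3 7 11)(8 10) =[3, 1, 2, 7, 4, 5, 6, 11, 10, 9, 8, 0]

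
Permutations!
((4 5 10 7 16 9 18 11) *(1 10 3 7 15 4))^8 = (1 9 3 15 11 16 5 10 18 7 4)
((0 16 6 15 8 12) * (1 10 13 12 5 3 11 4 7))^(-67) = ((0 16 6 15 8 5 3 11 4 7 1 10 13 12))^(-67) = (0 15 3 7 13 16 8 11 1 12 6 5 4 10)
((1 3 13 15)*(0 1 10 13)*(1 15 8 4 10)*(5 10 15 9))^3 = (0 10 4 3 5 8 1 9 13 15)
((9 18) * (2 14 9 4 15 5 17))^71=((2 14 9 18 4 15 5 17))^71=(2 17 5 15 4 18 9 14)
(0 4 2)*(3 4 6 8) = (0 6 8 3 4 2) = [6, 1, 0, 4, 2, 5, 8, 7, 3]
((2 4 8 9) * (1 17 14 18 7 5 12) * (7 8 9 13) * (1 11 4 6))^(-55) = (1 17 14 18 8 13 7 5 12 11 4 9 2 6)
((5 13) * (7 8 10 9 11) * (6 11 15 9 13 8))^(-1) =(5 13 10 8)(6 7 11)(9 15)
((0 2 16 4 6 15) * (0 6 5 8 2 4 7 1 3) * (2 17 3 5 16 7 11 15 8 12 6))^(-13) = ((0 4 16 11 15 2 7 1 5 12 6 8 17 3))^(-13) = (0 4 16 11 15 2 7 1 5 12 6 8 17 3)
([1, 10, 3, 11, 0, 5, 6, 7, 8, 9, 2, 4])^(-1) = [4, 0, 10, 2, 11, 5, 6, 7, 8, 9, 1, 3]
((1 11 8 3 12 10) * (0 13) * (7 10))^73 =((0 13)(1 11 8 3 12 7 10))^73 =(0 13)(1 3 10 8 7 11 12)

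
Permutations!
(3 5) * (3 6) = (3 5 6) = [0, 1, 2, 5, 4, 6, 3]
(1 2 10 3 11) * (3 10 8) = [0, 2, 8, 11, 4, 5, 6, 7, 3, 9, 10, 1] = (1 2 8 3 11)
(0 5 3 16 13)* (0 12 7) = [5, 1, 2, 16, 4, 3, 6, 0, 8, 9, 10, 11, 7, 12, 14, 15, 13] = (0 5 3 16 13 12 7)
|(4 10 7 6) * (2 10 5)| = |(2 10 7 6 4 5)| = 6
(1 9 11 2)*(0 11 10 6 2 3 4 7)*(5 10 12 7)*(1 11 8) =(0 8 1 9 12 7)(2 11 3 4 5 10 6) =[8, 9, 11, 4, 5, 10, 2, 0, 1, 12, 6, 3, 7]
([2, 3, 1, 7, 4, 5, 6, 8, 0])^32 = (0 1 7)(2 3 8)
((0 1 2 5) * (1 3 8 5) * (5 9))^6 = (0 3 8 9 5)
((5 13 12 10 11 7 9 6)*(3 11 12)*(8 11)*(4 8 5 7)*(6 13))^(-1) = (3 13 9 7 6 5)(4 11 8)(10 12) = ((3 5 6 7 9 13)(4 8 11)(10 12))^(-1)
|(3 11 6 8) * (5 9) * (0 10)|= |(0 10)(3 11 6 8)(5 9)|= 4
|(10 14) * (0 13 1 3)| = 4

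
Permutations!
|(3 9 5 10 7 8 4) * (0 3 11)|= |(0 3 9 5 10 7 8 4 11)|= 9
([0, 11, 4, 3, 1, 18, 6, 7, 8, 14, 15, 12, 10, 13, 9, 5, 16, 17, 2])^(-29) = (1 2 5 10 11 4 18 15 12)(9 14)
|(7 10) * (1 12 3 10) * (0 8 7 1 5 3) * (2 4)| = 8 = |(0 8 7 5 3 10 1 12)(2 4)|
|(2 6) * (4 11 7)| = |(2 6)(4 11 7)| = 6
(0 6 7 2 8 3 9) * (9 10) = (0 6 7 2 8 3 10 9) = [6, 1, 8, 10, 4, 5, 7, 2, 3, 0, 9]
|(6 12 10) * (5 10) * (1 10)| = 5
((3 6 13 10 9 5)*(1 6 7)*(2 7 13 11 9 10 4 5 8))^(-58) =((1 6 11 9 8 2 7)(3 13 4 5))^(-58) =(1 2 9 6 7 8 11)(3 4)(5 13)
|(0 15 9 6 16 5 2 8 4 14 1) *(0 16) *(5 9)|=11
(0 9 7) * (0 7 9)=(9)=[0, 1, 2, 3, 4, 5, 6, 7, 8, 9]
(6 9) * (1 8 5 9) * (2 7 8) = (1 2 7 8 5 9 6) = [0, 2, 7, 3, 4, 9, 1, 8, 5, 6]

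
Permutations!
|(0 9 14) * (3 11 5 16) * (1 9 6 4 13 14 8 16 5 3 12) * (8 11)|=|(0 6 4 13 14)(1 9 11 3 8 16 12)|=35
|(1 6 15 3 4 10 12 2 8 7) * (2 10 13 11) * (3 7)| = |(1 6 15 7)(2 8 3 4 13 11)(10 12)| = 12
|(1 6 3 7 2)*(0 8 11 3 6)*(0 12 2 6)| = 6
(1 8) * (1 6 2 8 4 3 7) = [0, 4, 8, 7, 3, 5, 2, 1, 6] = (1 4 3 7)(2 8 6)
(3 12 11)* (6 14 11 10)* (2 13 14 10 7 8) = (2 13 14 11 3 12 7 8)(6 10) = [0, 1, 13, 12, 4, 5, 10, 8, 2, 9, 6, 3, 7, 14, 11]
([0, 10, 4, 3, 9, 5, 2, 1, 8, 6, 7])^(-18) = (10)(2 9)(4 6)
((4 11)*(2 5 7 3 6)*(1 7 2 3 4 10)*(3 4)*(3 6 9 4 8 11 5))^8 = (1 6 11)(2 4 3 5 9)(7 8 10)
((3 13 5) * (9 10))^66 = (13)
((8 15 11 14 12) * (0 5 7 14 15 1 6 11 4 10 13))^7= (0 6 5 11 7 15 14 4 12 10 8 13 1)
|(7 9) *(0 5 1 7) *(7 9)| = 4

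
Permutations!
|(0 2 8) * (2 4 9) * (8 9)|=6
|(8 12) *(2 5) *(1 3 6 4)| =4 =|(1 3 6 4)(2 5)(8 12)|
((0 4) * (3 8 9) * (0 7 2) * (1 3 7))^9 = ((0 4 1 3 8 9 7 2))^9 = (0 4 1 3 8 9 7 2)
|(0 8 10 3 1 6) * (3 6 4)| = 12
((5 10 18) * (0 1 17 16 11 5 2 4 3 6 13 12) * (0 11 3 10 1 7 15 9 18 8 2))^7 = ((0 7 15 9 18)(1 17 16 3 6 13 12 11 5)(2 4 10 8))^7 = (0 15 18 7 9)(1 11 13 3 17 5 12 6 16)(2 8 10 4)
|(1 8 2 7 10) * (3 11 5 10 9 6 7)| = |(1 8 2 3 11 5 10)(6 7 9)| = 21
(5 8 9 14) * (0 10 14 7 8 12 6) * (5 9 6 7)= (0 10 14 9 5 12 7 8 6)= [10, 1, 2, 3, 4, 12, 0, 8, 6, 5, 14, 11, 7, 13, 9]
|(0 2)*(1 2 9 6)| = |(0 9 6 1 2)| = 5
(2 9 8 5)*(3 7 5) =[0, 1, 9, 7, 4, 2, 6, 5, 3, 8] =(2 9 8 3 7 5)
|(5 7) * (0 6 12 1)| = |(0 6 12 1)(5 7)| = 4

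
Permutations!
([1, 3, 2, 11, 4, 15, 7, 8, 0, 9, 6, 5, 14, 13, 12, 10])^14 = (0 5 7 3 10)(1 15 8 11 6)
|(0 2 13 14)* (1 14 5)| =|(0 2 13 5 1 14)| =6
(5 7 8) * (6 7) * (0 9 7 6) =[9, 1, 2, 3, 4, 0, 6, 8, 5, 7] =(0 9 7 8 5)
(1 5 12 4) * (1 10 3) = (1 5 12 4 10 3) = [0, 5, 2, 1, 10, 12, 6, 7, 8, 9, 3, 11, 4]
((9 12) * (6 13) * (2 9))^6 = (13)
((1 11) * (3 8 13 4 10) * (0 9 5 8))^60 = (0 13)(3 8)(4 9)(5 10)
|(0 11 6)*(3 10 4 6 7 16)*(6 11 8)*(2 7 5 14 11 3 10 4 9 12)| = 6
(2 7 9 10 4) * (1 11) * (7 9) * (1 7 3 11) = (2 9 10 4)(3 11 7) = [0, 1, 9, 11, 2, 5, 6, 3, 8, 10, 4, 7]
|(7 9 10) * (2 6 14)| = 3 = |(2 6 14)(7 9 10)|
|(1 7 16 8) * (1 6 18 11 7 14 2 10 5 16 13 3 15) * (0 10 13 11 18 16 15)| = |(18)(0 10 5 15 1 14 2 13 3)(6 16 8)(7 11)| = 18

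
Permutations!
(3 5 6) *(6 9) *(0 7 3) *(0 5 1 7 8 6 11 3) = [8, 7, 2, 1, 4, 9, 5, 0, 6, 11, 10, 3] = (0 8 6 5 9 11 3 1 7)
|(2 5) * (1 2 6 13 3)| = 6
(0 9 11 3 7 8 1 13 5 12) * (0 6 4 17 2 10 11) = [9, 13, 10, 7, 17, 12, 4, 8, 1, 0, 11, 3, 6, 5, 14, 15, 16, 2] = (0 9)(1 13 5 12 6 4 17 2 10 11 3 7 8)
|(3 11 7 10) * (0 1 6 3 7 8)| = 6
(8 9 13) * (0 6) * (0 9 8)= [6, 1, 2, 3, 4, 5, 9, 7, 8, 13, 10, 11, 12, 0]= (0 6 9 13)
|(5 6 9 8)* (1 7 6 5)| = 5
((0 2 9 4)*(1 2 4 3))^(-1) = ((0 4)(1 2 9 3))^(-1) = (0 4)(1 3 9 2)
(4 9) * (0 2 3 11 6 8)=(0 2 3 11 6 8)(4 9)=[2, 1, 3, 11, 9, 5, 8, 7, 0, 4, 10, 6]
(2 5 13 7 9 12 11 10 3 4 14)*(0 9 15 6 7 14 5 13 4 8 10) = (0 9 12 11)(2 13 14)(3 8 10)(4 5)(6 7 15) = [9, 1, 13, 8, 5, 4, 7, 15, 10, 12, 3, 0, 11, 14, 2, 6]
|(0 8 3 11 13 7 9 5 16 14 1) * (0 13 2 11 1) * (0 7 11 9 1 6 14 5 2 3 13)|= |(0 8 13 11 3 6 14 7 1)(2 9)(5 16)|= 18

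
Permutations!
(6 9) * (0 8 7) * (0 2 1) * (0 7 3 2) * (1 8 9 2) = (0 9 6 2 8 3 1 7) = [9, 7, 8, 1, 4, 5, 2, 0, 3, 6]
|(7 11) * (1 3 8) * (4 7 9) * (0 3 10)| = 20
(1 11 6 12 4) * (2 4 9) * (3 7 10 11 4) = (1 4)(2 3 7 10 11 6 12 9) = [0, 4, 3, 7, 1, 5, 12, 10, 8, 2, 11, 6, 9]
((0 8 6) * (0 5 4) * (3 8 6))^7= ((0 6 5 4)(3 8))^7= (0 4 5 6)(3 8)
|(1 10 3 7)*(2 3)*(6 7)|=|(1 10 2 3 6 7)|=6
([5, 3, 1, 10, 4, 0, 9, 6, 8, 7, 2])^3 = [5, 2, 10, 1, 4, 0, 6, 7, 8, 9, 3]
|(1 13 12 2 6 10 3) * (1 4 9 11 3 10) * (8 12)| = 12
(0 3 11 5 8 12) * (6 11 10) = (0 3 10 6 11 5 8 12) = [3, 1, 2, 10, 4, 8, 11, 7, 12, 9, 6, 5, 0]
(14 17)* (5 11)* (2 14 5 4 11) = (2 14 17 5)(4 11) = [0, 1, 14, 3, 11, 2, 6, 7, 8, 9, 10, 4, 12, 13, 17, 15, 16, 5]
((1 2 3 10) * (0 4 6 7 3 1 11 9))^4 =((0 4 6 7 3 10 11 9)(1 2))^4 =(0 3)(4 10)(6 11)(7 9)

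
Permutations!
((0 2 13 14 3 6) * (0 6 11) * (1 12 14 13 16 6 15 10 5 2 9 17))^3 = (0 1 3 9 12 11 17 14)(2 15)(5 6)(10 16)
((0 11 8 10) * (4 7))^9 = ((0 11 8 10)(4 7))^9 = (0 11 8 10)(4 7)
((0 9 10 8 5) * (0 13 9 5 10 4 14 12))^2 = ((0 5 13 9 4 14 12)(8 10))^2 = (0 13 4 12 5 9 14)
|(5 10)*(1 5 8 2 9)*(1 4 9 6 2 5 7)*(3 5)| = 4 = |(1 7)(2 6)(3 5 10 8)(4 9)|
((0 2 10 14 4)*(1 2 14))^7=((0 14 4)(1 2 10))^7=(0 14 4)(1 2 10)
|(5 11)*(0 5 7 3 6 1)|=7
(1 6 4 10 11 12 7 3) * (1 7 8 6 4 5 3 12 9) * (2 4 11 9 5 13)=(1 11 5 3 7 12 8 6 13 2 4 10 9)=[0, 11, 4, 7, 10, 3, 13, 12, 6, 1, 9, 5, 8, 2]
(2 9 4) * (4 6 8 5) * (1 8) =[0, 8, 9, 3, 2, 4, 1, 7, 5, 6] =(1 8 5 4 2 9 6)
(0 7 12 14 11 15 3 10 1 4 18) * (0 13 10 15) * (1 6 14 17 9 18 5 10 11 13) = (0 7 12 17 9 18 1 4 5 10 6 14 13 11)(3 15) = [7, 4, 2, 15, 5, 10, 14, 12, 8, 18, 6, 0, 17, 11, 13, 3, 16, 9, 1]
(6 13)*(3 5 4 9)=[0, 1, 2, 5, 9, 4, 13, 7, 8, 3, 10, 11, 12, 6]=(3 5 4 9)(6 13)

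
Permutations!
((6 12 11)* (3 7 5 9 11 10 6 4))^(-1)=(3 4 11 9 5 7)(6 10 12)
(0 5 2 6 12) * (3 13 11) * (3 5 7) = (0 7 3 13 11 5 2 6 12) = [7, 1, 6, 13, 4, 2, 12, 3, 8, 9, 10, 5, 0, 11]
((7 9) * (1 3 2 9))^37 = ((1 3 2 9 7))^37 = (1 2 7 3 9)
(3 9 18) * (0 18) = (0 18 3 9) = [18, 1, 2, 9, 4, 5, 6, 7, 8, 0, 10, 11, 12, 13, 14, 15, 16, 17, 3]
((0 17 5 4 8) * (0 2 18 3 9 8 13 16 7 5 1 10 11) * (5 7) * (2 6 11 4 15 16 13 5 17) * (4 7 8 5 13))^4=((0 2 18 3 9 5 15 16 17 1 10 7 8 6 11)(4 13))^4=(0 9 17 8 2 5 1 6 18 15 10 11 3 16 7)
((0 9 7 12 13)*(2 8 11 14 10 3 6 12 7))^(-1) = (0 13 12 6 3 10 14 11 8 2 9)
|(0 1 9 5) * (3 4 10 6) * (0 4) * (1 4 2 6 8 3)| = 5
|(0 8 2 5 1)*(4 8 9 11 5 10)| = 20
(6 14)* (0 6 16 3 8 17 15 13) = (0 6 14 16 3 8 17 15 13) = [6, 1, 2, 8, 4, 5, 14, 7, 17, 9, 10, 11, 12, 0, 16, 13, 3, 15]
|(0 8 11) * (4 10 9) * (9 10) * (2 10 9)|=12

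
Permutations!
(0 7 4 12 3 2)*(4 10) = (0 7 10 4 12 3 2) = [7, 1, 0, 2, 12, 5, 6, 10, 8, 9, 4, 11, 3]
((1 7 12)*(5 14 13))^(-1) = (1 12 7)(5 13 14)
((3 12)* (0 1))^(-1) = ((0 1)(3 12))^(-1) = (0 1)(3 12)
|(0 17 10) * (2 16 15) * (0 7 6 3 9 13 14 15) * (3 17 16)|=12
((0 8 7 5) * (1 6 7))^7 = ((0 8 1 6 7 5))^7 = (0 8 1 6 7 5)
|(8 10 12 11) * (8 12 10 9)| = 2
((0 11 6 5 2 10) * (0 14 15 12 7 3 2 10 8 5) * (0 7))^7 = ((0 11 6 7 3 2 8 5 10 14 15 12))^7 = (0 5 6 14 3 12 8 11 10 7 15 2)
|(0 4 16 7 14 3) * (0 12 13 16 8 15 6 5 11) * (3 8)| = 13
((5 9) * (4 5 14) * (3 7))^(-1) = ((3 7)(4 5 9 14))^(-1) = (3 7)(4 14 9 5)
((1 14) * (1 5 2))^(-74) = (1 5)(2 14)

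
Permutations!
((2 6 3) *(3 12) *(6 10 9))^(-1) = (2 3 12 6 9 10)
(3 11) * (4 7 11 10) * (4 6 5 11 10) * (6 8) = (3 4 7 10 8 6 5 11) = [0, 1, 2, 4, 7, 11, 5, 10, 6, 9, 8, 3]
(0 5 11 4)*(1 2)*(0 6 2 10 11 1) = (0 5 1 10 11 4 6 2) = [5, 10, 0, 3, 6, 1, 2, 7, 8, 9, 11, 4]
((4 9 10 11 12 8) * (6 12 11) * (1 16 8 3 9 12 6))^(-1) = (1 10 9 3 12 4 8 16)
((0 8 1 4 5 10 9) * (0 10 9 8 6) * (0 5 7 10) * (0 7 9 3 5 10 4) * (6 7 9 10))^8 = ((0 7 4 10 8 1)(3 5))^8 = (0 4 8)(1 7 10)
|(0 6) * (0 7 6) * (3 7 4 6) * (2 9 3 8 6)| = |(2 9 3 7 8 6 4)| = 7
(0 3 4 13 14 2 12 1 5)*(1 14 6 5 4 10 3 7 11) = (0 7 11 1 4 13 6 5)(2 12 14)(3 10) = [7, 4, 12, 10, 13, 0, 5, 11, 8, 9, 3, 1, 14, 6, 2]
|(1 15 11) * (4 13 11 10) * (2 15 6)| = 8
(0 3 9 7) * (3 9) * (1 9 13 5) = [13, 9, 2, 3, 4, 1, 6, 0, 8, 7, 10, 11, 12, 5] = (0 13 5 1 9 7)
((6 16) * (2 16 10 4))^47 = ((2 16 6 10 4))^47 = (2 6 4 16 10)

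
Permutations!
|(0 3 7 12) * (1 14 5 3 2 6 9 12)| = 5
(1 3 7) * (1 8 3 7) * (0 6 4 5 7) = [6, 0, 2, 1, 5, 7, 4, 8, 3] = (0 6 4 5 7 8 3 1)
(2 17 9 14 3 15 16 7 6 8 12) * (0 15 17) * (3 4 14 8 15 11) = (0 11 3 17 9 8 12 2)(4 14)(6 15 16 7) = [11, 1, 0, 17, 14, 5, 15, 6, 12, 8, 10, 3, 2, 13, 4, 16, 7, 9]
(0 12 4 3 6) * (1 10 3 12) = (0 1 10 3 6)(4 12) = [1, 10, 2, 6, 12, 5, 0, 7, 8, 9, 3, 11, 4]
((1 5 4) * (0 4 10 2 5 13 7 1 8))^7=(0 4 8)(1 13 7)(2 5 10)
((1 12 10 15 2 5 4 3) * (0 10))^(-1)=(0 12 1 3 4 5 2 15 10)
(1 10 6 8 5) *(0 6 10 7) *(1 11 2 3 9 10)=(0 6 8 5 11 2 3 9 10 1 7)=[6, 7, 3, 9, 4, 11, 8, 0, 5, 10, 1, 2]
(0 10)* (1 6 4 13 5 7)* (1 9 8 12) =(0 10)(1 6 4 13 5 7 9 8 12) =[10, 6, 2, 3, 13, 7, 4, 9, 12, 8, 0, 11, 1, 5]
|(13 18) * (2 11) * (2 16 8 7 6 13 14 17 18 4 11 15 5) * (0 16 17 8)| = 18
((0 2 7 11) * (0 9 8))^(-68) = (0 9 7)(2 8 11)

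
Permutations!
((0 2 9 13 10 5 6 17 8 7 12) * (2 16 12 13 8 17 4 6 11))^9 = ((17)(0 16 12)(2 9 8 7 13 10 5 11)(4 6))^9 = (17)(2 9 8 7 13 10 5 11)(4 6)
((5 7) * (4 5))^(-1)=((4 5 7))^(-1)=(4 7 5)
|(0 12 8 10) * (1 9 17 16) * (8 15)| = 20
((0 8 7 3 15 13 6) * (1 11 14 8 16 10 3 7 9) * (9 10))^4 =((0 16 9 1 11 14 8 10 3 15 13 6))^4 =(0 11 3)(1 10 6)(8 13 9)(14 15 16)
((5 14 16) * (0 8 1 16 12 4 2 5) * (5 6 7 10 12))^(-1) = (0 16 1 8)(2 4 12 10 7 6)(5 14)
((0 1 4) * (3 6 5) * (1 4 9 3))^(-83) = (0 4)(1 3 5 9 6)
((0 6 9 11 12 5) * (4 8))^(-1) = (0 5 12 11 9 6)(4 8)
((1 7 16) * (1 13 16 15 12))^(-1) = ((1 7 15 12)(13 16))^(-1) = (1 12 15 7)(13 16)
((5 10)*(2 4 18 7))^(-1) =((2 4 18 7)(5 10))^(-1) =(2 7 18 4)(5 10)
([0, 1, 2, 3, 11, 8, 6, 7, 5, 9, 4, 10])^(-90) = (11)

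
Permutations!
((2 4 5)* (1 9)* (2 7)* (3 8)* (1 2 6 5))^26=((1 9 2 4)(3 8)(5 7 6))^26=(1 2)(4 9)(5 6 7)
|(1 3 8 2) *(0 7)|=4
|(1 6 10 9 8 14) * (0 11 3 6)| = 9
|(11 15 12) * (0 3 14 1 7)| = |(0 3 14 1 7)(11 15 12)| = 15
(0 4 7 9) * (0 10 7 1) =(0 4 1)(7 9 10) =[4, 0, 2, 3, 1, 5, 6, 9, 8, 10, 7]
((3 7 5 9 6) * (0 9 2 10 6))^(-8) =((0 9)(2 10 6 3 7 5))^(-8) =(2 7 6)(3 10 5)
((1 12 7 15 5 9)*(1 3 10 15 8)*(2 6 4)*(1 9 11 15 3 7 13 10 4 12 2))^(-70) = (1 6 13 3)(2 12 10 4)(5 15 11)(7 9 8)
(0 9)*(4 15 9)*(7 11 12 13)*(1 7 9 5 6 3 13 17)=(0 4 15 5 6 3 13 9)(1 7 11 12 17)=[4, 7, 2, 13, 15, 6, 3, 11, 8, 0, 10, 12, 17, 9, 14, 5, 16, 1]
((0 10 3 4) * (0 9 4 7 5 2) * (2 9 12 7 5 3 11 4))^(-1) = ((0 10 11 4 12 7 3 5 9 2))^(-1) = (0 2 9 5 3 7 12 4 11 10)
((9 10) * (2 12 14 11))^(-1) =(2 11 14 12)(9 10)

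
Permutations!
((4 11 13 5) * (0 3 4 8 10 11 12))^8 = ((0 3 4 12)(5 8 10 11 13))^8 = (5 11 8 13 10)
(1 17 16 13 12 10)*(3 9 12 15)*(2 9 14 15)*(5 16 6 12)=(1 17 6 12 10)(2 9 5 16 13)(3 14 15)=[0, 17, 9, 14, 4, 16, 12, 7, 8, 5, 1, 11, 10, 2, 15, 3, 13, 6]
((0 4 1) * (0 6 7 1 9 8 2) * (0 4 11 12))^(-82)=(0 12 11)(1 7 6)(2 9)(4 8)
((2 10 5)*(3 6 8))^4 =(2 10 5)(3 6 8)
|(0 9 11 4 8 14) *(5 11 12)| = 8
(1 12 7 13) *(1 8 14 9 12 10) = (1 10)(7 13 8 14 9 12) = [0, 10, 2, 3, 4, 5, 6, 13, 14, 12, 1, 11, 7, 8, 9]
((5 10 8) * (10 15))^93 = (5 15 10 8)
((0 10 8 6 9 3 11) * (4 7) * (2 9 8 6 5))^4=((0 10 6 8 5 2 9 3 11)(4 7))^4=(0 5 11 8 3 6 9 10 2)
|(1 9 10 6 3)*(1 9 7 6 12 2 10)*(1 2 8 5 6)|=8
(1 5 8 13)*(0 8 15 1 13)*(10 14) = (0 8)(1 5 15)(10 14) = [8, 5, 2, 3, 4, 15, 6, 7, 0, 9, 14, 11, 12, 13, 10, 1]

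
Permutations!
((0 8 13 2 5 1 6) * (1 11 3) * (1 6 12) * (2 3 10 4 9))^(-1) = (0 6 3 13 8)(1 12)(2 9 4 10 11 5)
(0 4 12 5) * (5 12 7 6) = (12)(0 4 7 6 5) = [4, 1, 2, 3, 7, 0, 5, 6, 8, 9, 10, 11, 12]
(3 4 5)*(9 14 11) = (3 4 5)(9 14 11) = [0, 1, 2, 4, 5, 3, 6, 7, 8, 14, 10, 9, 12, 13, 11]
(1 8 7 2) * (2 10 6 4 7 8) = (1 2)(4 7 10 6) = [0, 2, 1, 3, 7, 5, 4, 10, 8, 9, 6]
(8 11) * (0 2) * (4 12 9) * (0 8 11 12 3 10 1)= (0 2 8 12 9 4 3 10 1)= [2, 0, 8, 10, 3, 5, 6, 7, 12, 4, 1, 11, 9]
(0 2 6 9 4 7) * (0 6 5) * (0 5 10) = (0 2 10)(4 7 6 9) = [2, 1, 10, 3, 7, 5, 9, 6, 8, 4, 0]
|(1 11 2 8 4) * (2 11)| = |(11)(1 2 8 4)| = 4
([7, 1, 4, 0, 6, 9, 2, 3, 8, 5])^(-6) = [0, 1, 2, 3, 4, 5, 6, 7, 8, 9]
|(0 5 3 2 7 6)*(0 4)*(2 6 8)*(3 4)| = 6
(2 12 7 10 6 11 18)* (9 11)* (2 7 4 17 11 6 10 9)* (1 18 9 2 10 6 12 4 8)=[0, 18, 4, 3, 17, 5, 10, 2, 1, 12, 6, 9, 8, 13, 14, 15, 16, 11, 7]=(1 18 7 2 4 17 11 9 12 8)(6 10)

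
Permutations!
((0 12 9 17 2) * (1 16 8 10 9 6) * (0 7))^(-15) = (0 9 1 7 10 6 2 8 12 17 16)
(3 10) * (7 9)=(3 10)(7 9)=[0, 1, 2, 10, 4, 5, 6, 9, 8, 7, 3]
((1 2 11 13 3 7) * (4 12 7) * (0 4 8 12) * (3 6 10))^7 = ((0 4)(1 2 11 13 6 10 3 8 12 7))^7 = (0 4)(1 8 6 2 12 10 11 7 3 13)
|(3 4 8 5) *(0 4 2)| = 6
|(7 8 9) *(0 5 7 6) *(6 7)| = 3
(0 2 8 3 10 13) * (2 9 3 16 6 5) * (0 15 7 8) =(0 9 3 10 13 15 7 8 16 6 5 2) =[9, 1, 0, 10, 4, 2, 5, 8, 16, 3, 13, 11, 12, 15, 14, 7, 6]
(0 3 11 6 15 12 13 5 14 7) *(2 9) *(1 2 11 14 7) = (0 3 14 1 2 9 11 6 15 12 13 5 7) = [3, 2, 9, 14, 4, 7, 15, 0, 8, 11, 10, 6, 13, 5, 1, 12]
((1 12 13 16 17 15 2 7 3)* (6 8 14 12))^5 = (1 13 7 14 15 6 16 3 12 2 8 17)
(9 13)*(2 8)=(2 8)(9 13)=[0, 1, 8, 3, 4, 5, 6, 7, 2, 13, 10, 11, 12, 9]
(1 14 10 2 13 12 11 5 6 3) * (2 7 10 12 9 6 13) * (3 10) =(1 14 12 11 5 13 9 6 10 7 3) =[0, 14, 2, 1, 4, 13, 10, 3, 8, 6, 7, 5, 11, 9, 12]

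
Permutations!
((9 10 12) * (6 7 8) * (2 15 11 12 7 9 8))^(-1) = ((2 15 11 12 8 6 9 10 7))^(-1) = (2 7 10 9 6 8 12 11 15)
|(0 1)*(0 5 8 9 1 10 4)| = |(0 10 4)(1 5 8 9)| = 12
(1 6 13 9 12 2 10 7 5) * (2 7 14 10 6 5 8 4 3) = (1 5)(2 6 13 9 12 7 8 4 3)(10 14) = [0, 5, 6, 2, 3, 1, 13, 8, 4, 12, 14, 11, 7, 9, 10]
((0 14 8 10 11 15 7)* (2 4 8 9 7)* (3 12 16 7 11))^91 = ((0 14 9 11 15 2 4 8 10 3 12 16 7))^91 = (16)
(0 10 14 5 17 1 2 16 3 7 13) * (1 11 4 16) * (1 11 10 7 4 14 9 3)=(0 7 13)(1 2 11 14 5 17 10 9 3 4 16)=[7, 2, 11, 4, 16, 17, 6, 13, 8, 3, 9, 14, 12, 0, 5, 15, 1, 10]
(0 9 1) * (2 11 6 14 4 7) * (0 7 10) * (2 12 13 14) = (0 9 1 7 12 13 14 4 10)(2 11 6) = [9, 7, 11, 3, 10, 5, 2, 12, 8, 1, 0, 6, 13, 14, 4]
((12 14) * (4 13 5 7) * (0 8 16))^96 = (16)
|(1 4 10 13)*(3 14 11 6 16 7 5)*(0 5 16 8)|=28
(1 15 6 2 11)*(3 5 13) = (1 15 6 2 11)(3 5 13) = [0, 15, 11, 5, 4, 13, 2, 7, 8, 9, 10, 1, 12, 3, 14, 6]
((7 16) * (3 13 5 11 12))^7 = (3 5 12 13 11)(7 16)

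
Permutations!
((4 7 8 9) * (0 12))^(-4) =((0 12)(4 7 8 9))^(-4) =(12)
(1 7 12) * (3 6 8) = (1 7 12)(3 6 8) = [0, 7, 2, 6, 4, 5, 8, 12, 3, 9, 10, 11, 1]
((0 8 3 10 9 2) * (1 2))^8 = ((0 8 3 10 9 1 2))^8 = (0 8 3 10 9 1 2)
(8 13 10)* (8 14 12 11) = (8 13 10 14 12 11) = [0, 1, 2, 3, 4, 5, 6, 7, 13, 9, 14, 8, 11, 10, 12]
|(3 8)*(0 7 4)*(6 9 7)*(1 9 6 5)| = 6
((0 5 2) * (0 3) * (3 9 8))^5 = ((0 5 2 9 8 3))^5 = (0 3 8 9 2 5)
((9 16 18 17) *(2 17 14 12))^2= ((2 17 9 16 18 14 12))^2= (2 9 18 12 17 16 14)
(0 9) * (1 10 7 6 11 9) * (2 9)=(0 1 10 7 6 11 2 9)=[1, 10, 9, 3, 4, 5, 11, 6, 8, 0, 7, 2]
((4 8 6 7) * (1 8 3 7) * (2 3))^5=((1 8 6)(2 3 7 4))^5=(1 6 8)(2 3 7 4)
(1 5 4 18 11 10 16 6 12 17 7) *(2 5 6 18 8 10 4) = [0, 6, 5, 3, 8, 2, 12, 1, 10, 9, 16, 4, 17, 13, 14, 15, 18, 7, 11] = (1 6 12 17 7)(2 5)(4 8 10 16 18 11)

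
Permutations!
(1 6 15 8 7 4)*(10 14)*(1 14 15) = (1 6)(4 14 10 15 8 7) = [0, 6, 2, 3, 14, 5, 1, 4, 7, 9, 15, 11, 12, 13, 10, 8]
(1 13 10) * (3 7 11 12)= [0, 13, 2, 7, 4, 5, 6, 11, 8, 9, 1, 12, 3, 10]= (1 13 10)(3 7 11 12)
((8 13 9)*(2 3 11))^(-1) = ((2 3 11)(8 13 9))^(-1) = (2 11 3)(8 9 13)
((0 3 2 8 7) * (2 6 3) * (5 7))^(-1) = ((0 2 8 5 7)(3 6))^(-1) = (0 7 5 8 2)(3 6)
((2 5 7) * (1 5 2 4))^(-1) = (1 4 7 5)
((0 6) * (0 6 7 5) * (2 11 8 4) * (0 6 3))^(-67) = ((0 7 5 6 3)(2 11 8 4))^(-67) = (0 6 7 3 5)(2 11 8 4)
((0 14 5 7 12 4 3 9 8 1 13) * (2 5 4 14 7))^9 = (0 13 1 8 9 3 4 14 12 7)(2 5)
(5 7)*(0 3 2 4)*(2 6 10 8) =(0 3 6 10 8 2 4)(5 7) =[3, 1, 4, 6, 0, 7, 10, 5, 2, 9, 8]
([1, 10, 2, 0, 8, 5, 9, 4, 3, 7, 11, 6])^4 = [6, 9, 2, 11, 1, 5, 8, 0, 10, 3, 7, 4]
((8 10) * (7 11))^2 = ((7 11)(8 10))^2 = (11)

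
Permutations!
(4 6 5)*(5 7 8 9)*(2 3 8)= (2 3 8 9 5 4 6 7)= [0, 1, 3, 8, 6, 4, 7, 2, 9, 5]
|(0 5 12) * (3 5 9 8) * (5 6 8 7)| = |(0 9 7 5 12)(3 6 8)| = 15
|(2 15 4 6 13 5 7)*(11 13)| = 8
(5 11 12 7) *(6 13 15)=(5 11 12 7)(6 13 15)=[0, 1, 2, 3, 4, 11, 13, 5, 8, 9, 10, 12, 7, 15, 14, 6]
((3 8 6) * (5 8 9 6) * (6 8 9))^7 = (3 6)(5 9 8)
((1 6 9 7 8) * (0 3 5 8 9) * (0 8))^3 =(7 9)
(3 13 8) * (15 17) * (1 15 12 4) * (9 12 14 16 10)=[0, 15, 2, 13, 1, 5, 6, 7, 3, 12, 9, 11, 4, 8, 16, 17, 10, 14]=(1 15 17 14 16 10 9 12 4)(3 13 8)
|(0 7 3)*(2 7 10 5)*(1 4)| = 6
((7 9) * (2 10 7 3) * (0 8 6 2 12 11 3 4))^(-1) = (0 4 9 7 10 2 6 8)(3 11 12)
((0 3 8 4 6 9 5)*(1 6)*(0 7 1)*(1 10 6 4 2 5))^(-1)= (0 4 1 9 6 10 7 5 2 8 3)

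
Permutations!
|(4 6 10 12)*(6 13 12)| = |(4 13 12)(6 10)| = 6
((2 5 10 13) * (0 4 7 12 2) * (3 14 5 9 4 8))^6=((0 8 3 14 5 10 13)(2 9 4 7 12))^6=(0 13 10 5 14 3 8)(2 9 4 7 12)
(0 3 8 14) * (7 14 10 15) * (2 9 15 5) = (0 3 8 10 5 2 9 15 7 14) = [3, 1, 9, 8, 4, 2, 6, 14, 10, 15, 5, 11, 12, 13, 0, 7]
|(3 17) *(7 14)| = 2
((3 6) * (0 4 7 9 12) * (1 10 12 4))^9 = (0 1 10 12)(3 6)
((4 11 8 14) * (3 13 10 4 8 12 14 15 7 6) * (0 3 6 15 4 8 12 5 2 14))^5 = (0 4 12 8 14 10 2 13 5 3 11)(7 15)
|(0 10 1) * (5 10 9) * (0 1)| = 4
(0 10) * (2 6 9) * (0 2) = (0 10 2 6 9) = [10, 1, 6, 3, 4, 5, 9, 7, 8, 0, 2]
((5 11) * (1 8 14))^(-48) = (14)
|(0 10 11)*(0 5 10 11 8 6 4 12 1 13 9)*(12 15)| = |(0 11 5 10 8 6 4 15 12 1 13 9)| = 12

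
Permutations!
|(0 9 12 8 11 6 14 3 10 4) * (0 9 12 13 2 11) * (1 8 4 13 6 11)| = |(0 12 4 9 6 14 3 10 13 2 1 8)| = 12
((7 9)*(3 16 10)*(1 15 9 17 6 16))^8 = (1 3 10 16 6 17 7 9 15)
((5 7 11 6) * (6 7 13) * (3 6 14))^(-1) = (3 14 13 5 6)(7 11)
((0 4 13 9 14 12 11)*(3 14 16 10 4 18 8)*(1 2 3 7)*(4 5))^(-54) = ((0 18 8 7 1 2 3 14 12 11)(4 13 9 16 10 5))^(-54) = (0 3 8 12 1)(2 18 14 7 11)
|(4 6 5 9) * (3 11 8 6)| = 7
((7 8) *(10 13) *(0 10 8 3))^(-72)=((0 10 13 8 7 3))^(-72)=(13)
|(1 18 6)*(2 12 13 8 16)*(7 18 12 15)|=|(1 12 13 8 16 2 15 7 18 6)|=10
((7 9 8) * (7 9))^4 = ((8 9))^4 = (9)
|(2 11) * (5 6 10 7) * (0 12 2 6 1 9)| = |(0 12 2 11 6 10 7 5 1 9)| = 10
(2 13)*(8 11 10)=(2 13)(8 11 10)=[0, 1, 13, 3, 4, 5, 6, 7, 11, 9, 8, 10, 12, 2]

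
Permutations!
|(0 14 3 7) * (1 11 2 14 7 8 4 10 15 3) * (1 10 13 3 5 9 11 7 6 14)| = |(0 6 14 10 15 5 9 11 2 1 7)(3 8 4 13)| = 44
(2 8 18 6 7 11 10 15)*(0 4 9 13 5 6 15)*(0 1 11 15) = (0 4 9 13 5 6 7 15 2 8 18)(1 11 10) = [4, 11, 8, 3, 9, 6, 7, 15, 18, 13, 1, 10, 12, 5, 14, 2, 16, 17, 0]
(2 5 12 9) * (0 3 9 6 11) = (0 3 9 2 5 12 6 11) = [3, 1, 5, 9, 4, 12, 11, 7, 8, 2, 10, 0, 6]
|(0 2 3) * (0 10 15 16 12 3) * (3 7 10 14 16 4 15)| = 6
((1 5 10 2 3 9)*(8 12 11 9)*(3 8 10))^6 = ((1 5 3 10 2 8 12 11 9))^6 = (1 12 10)(2 5 11)(3 9 8)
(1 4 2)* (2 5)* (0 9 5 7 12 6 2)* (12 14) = (0 9 5)(1 4 7 14 12 6 2) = [9, 4, 1, 3, 7, 0, 2, 14, 8, 5, 10, 11, 6, 13, 12]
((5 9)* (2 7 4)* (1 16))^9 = (1 16)(5 9)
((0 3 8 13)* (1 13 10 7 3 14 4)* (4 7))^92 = ((0 14 7 3 8 10 4 1 13))^92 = (0 7 8 4 13 14 3 10 1)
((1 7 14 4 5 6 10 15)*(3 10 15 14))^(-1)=((1 7 3 10 14 4 5 6 15))^(-1)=(1 15 6 5 4 14 10 3 7)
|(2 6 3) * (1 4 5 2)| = 6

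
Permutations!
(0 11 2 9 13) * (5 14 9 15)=(0 11 2 15 5 14 9 13)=[11, 1, 15, 3, 4, 14, 6, 7, 8, 13, 10, 2, 12, 0, 9, 5]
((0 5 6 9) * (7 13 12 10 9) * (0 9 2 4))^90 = (13)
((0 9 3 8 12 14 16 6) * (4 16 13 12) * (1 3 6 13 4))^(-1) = ((0 9 6)(1 3 8)(4 16 13 12 14))^(-1) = (0 6 9)(1 8 3)(4 14 12 13 16)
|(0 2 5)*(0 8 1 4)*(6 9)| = 6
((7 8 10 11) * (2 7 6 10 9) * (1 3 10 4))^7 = ((1 3 10 11 6 4)(2 7 8 9))^7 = (1 3 10 11 6 4)(2 9 8 7)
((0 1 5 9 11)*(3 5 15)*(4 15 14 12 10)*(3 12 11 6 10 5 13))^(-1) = ((0 1 14 11)(3 13)(4 15 12 5 9 6 10))^(-1) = (0 11 14 1)(3 13)(4 10 6 9 5 12 15)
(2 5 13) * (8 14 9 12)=(2 5 13)(8 14 9 12)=[0, 1, 5, 3, 4, 13, 6, 7, 14, 12, 10, 11, 8, 2, 9]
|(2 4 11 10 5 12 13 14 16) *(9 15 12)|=11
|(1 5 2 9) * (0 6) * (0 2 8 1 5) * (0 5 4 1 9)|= |(0 6 2)(1 5 8 9 4)|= 15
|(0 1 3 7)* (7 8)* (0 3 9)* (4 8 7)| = 6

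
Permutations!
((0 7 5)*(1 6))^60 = ((0 7 5)(1 6))^60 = (7)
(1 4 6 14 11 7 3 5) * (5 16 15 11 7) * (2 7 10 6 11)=(1 4 11 5)(2 7 3 16 15)(6 14 10)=[0, 4, 7, 16, 11, 1, 14, 3, 8, 9, 6, 5, 12, 13, 10, 2, 15]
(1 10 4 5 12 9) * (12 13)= [0, 10, 2, 3, 5, 13, 6, 7, 8, 1, 4, 11, 9, 12]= (1 10 4 5 13 12 9)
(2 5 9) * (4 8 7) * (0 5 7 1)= (0 5 9 2 7 4 8 1)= [5, 0, 7, 3, 8, 9, 6, 4, 1, 2]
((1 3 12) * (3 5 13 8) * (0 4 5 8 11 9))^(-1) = ((0 4 5 13 11 9)(1 8 3 12))^(-1) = (0 9 11 13 5 4)(1 12 3 8)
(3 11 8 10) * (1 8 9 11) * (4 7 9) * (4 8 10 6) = (1 10 3)(4 7 9 11 8 6) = [0, 10, 2, 1, 7, 5, 4, 9, 6, 11, 3, 8]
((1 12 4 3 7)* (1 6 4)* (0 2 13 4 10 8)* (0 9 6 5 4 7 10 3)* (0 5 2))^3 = ((1 12)(2 13 7)(3 10 8 9 6)(4 5))^3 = (13)(1 12)(3 9 10 6 8)(4 5)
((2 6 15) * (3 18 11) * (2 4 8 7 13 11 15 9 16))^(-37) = (2 16 9 6)(3 4 13 18 8 11 15 7)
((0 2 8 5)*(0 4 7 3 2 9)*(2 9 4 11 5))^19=((0 4 7 3 9)(2 8)(5 11))^19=(0 9 3 7 4)(2 8)(5 11)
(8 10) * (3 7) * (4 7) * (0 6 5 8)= (0 6 5 8 10)(3 4 7)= [6, 1, 2, 4, 7, 8, 5, 3, 10, 9, 0]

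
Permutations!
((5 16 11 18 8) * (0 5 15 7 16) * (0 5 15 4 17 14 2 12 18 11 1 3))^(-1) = ((0 15 7 16 1 3)(2 12 18 8 4 17 14))^(-1) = (0 3 1 16 7 15)(2 14 17 4 8 18 12)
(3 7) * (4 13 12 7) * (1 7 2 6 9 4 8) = (1 7 3 8)(2 6 9 4 13 12) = [0, 7, 6, 8, 13, 5, 9, 3, 1, 4, 10, 11, 2, 12]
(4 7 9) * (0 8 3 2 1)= [8, 0, 1, 2, 7, 5, 6, 9, 3, 4]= (0 8 3 2 1)(4 7 9)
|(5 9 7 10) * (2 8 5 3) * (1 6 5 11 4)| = |(1 6 5 9 7 10 3 2 8 11 4)| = 11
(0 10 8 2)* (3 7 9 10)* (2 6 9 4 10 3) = [2, 1, 0, 7, 10, 5, 9, 4, 6, 3, 8] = (0 2)(3 7 4 10 8 6 9)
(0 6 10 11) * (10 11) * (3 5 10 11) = [6, 1, 2, 5, 4, 10, 3, 7, 8, 9, 11, 0] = (0 6 3 5 10 11)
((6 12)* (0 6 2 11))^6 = (0 6 12 2 11)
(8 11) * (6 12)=(6 12)(8 11)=[0, 1, 2, 3, 4, 5, 12, 7, 11, 9, 10, 8, 6]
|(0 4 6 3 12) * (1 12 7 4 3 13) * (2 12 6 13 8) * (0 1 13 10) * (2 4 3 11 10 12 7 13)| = |(0 11 10)(1 6 8 4 12)(2 7 3 13)| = 60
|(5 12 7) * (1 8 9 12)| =6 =|(1 8 9 12 7 5)|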